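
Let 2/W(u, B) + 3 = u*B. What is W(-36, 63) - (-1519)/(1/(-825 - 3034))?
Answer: -13312195493/2271 ≈ -5.8618e+6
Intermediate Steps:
W(u, B) = 2/(-3 + B*u) (W(u, B) = 2/(-3 + u*B) = 2/(-3 + B*u))
W(-36, 63) - (-1519)/(1/(-825 - 3034)) = 2/(-3 + 63*(-36)) - (-1519)/(1/(-825 - 3034)) = 2/(-3 - 2268) - (-1519)/(1/(-3859)) = 2/(-2271) - (-1519)/(-1/3859) = 2*(-1/2271) - (-1519)*(-3859) = -2/2271 - 1*5861821 = -2/2271 - 5861821 = -13312195493/2271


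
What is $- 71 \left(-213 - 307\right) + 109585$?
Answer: $146505$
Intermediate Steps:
$- 71 \left(-213 - 307\right) + 109585 = \left(-71\right) \left(-520\right) + 109585 = 36920 + 109585 = 146505$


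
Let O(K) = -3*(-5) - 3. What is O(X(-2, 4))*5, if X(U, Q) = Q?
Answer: 60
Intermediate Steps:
O(K) = 12 (O(K) = 15 - 3 = 12)
O(X(-2, 4))*5 = 12*5 = 60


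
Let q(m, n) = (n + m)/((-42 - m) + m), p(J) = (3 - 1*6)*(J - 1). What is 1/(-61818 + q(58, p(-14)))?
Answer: -42/2596459 ≈ -1.6176e-5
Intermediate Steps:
p(J) = 3 - 3*J (p(J) = (3 - 6)*(-1 + J) = -3*(-1 + J) = 3 - 3*J)
q(m, n) = -m/42 - n/42 (q(m, n) = (m + n)/(-42) = (m + n)*(-1/42) = -m/42 - n/42)
1/(-61818 + q(58, p(-14))) = 1/(-61818 + (-1/42*58 - (3 - 3*(-14))/42)) = 1/(-61818 + (-29/21 - (3 + 42)/42)) = 1/(-61818 + (-29/21 - 1/42*45)) = 1/(-61818 + (-29/21 - 15/14)) = 1/(-61818 - 103/42) = 1/(-2596459/42) = -42/2596459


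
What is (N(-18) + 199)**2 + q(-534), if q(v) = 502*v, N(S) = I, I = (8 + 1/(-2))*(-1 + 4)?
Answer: -876023/4 ≈ -2.1901e+5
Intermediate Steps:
I = 45/2 (I = (8 - 1/2)*3 = (15/2)*3 = 45/2 ≈ 22.500)
N(S) = 45/2
(N(-18) + 199)**2 + q(-534) = (45/2 + 199)**2 + 502*(-534) = (443/2)**2 - 268068 = 196249/4 - 268068 = -876023/4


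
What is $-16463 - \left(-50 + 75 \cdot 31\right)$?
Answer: $-18738$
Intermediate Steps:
$-16463 - \left(-50 + 75 \cdot 31\right) = -16463 - \left(-50 + 2325\right) = -16463 - 2275 = -18738$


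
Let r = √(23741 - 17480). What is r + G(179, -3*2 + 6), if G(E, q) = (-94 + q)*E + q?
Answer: -16826 + √6261 ≈ -16747.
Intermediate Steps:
r = √6261 ≈ 79.126
G(E, q) = q + E*(-94 + q) (G(E, q) = E*(-94 + q) + q = q + E*(-94 + q))
r + G(179, -3*2 + 6) = √6261 + ((-3*2 + 6) - 94*179 + 179*(-3*2 + 6)) = √6261 + ((-6 + 6) - 16826 + 179*(-6 + 6)) = √6261 + (0 - 16826 + 179*0) = √6261 + (0 - 16826 + 0) = √6261 - 16826 = -16826 + √6261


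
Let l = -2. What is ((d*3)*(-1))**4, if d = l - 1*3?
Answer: 50625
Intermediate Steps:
d = -5 (d = -2 - 1*3 = -2 - 3 = -5)
((d*3)*(-1))**4 = (-5*3*(-1))**4 = (-15*(-1))**4 = 15**4 = 50625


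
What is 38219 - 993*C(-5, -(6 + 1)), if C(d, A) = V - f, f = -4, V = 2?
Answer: 32261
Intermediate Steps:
C(d, A) = 6 (C(d, A) = 2 - 1*(-4) = 2 + 4 = 6)
38219 - 993*C(-5, -(6 + 1)) = 38219 - 993*6 = 38219 - 5958 = 32261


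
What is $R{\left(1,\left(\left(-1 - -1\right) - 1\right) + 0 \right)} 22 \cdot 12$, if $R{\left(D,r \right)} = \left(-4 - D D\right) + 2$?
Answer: $-792$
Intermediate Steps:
$R{\left(D,r \right)} = -2 - D^{2}$ ($R{\left(D,r \right)} = \left(-4 - D^{2}\right) + 2 = -2 - D^{2}$)
$R{\left(1,\left(\left(-1 - -1\right) - 1\right) + 0 \right)} 22 \cdot 12 = \left(-2 - 1^{2}\right) 22 \cdot 12 = \left(-2 - 1\right) 22 \cdot 12 = \left(-3\right) 22 \cdot 12 = \left(-66\right) 12 = -792$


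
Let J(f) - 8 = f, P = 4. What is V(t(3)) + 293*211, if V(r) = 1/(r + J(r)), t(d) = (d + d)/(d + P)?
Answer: 4203971/68 ≈ 61823.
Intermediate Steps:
J(f) = 8 + f
t(d) = 2*d/(4 + d) (t(d) = (d + d)/(d + 4) = (2*d)/(4 + d) = 2*d/(4 + d))
V(r) = 1/(8 + 2*r) (V(r) = 1/(r + (8 + r)) = 1/(8 + 2*r))
V(t(3)) + 293*211 = 1/(2*(4 + 2*3/(4 + 3))) + 293*211 = 1/(2*(4 + 2*3/7)) + 61823 = 1/(2*(4 + 2*3*(1/7))) + 61823 = 1/(2*(4 + 6/7)) + 61823 = 1/(2*(34/7)) + 61823 = (1/2)*(7/34) + 61823 = 7/68 + 61823 = 4203971/68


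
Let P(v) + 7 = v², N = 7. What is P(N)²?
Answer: 1764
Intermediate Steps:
P(v) = -7 + v²
P(N)² = (-7 + 7²)² = (-7 + 49)² = 42² = 1764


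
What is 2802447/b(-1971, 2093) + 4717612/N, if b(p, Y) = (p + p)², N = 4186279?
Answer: 9448946122609/7228012576284 ≈ 1.3073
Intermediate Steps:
b(p, Y) = 4*p² (b(p, Y) = (2*p)² = 4*p²)
2802447/b(-1971, 2093) + 4717612/N = 2802447/((4*(-1971)²)) + 4717612/4186279 = 2802447/((4*3884841)) + 4717612*(1/4186279) = 2802447/15539364 + 4717612/4186279 = 2802447*(1/15539364) + 4717612/4186279 = 311383/1726596 + 4717612/4186279 = 9448946122609/7228012576284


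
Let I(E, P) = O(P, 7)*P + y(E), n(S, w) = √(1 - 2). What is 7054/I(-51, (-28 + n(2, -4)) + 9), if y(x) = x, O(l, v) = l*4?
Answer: 9798006/1952425 + 1072208*I/1952425 ≈ 5.0184 + 0.54917*I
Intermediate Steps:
O(l, v) = 4*l
n(S, w) = I (n(S, w) = √(-1) = I)
I(E, P) = E + 4*P² (I(E, P) = (4*P)*P + E = 4*P² + E = E + 4*P²)
7054/I(-51, (-28 + n(2, -4)) + 9) = 7054/(-51 + 4*((-28 + I) + 9)²) = 7054/(-51 + 4*(-19 + I)²)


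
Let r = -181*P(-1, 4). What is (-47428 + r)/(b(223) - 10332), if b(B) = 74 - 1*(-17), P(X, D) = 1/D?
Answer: 17263/3724 ≈ 4.6356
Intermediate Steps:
b(B) = 91 (b(B) = 74 + 17 = 91)
r = -181/4 ≈ -45.250
(-47428 + r)/(b(223) - 10332) = (-47428 - 181/4)/(91 - 10332) = -189893/4/(-10241) = -189893/4*(-1/10241) = 17263/3724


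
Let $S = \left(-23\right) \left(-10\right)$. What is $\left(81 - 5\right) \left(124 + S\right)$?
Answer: $26904$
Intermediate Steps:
$S = 230$
$\left(81 - 5\right) \left(124 + S\right) = \left(81 - 5\right) \left(124 + 230\right) = 76 \cdot 354 = 26904$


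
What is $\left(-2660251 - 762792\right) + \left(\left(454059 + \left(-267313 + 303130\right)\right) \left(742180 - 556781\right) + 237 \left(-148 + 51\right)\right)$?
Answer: $90819074492$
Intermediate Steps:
$\left(-2660251 - 762792\right) + \left(\left(454059 + \left(-267313 + 303130\right)\right) \left(742180 - 556781\right) + 237 \left(-148 + 51\right)\right) = -3423043 + \left(\left(454059 + 35817\right) 185399 + 237 \left(-97\right)\right) = -3423043 + \left(489876 \cdot 185399 - 22989\right) = -3423043 + \left(90822520524 - 22989\right) = -3423043 + 90822497535 = 90819074492$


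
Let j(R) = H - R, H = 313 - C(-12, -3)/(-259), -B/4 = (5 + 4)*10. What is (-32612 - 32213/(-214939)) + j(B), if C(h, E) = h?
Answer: -1778012846840/55669201 ≈ -31939.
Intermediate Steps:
B = -360 (B = -4*(5 + 4)*10 = -36*10 = -4*90 = -360)
H = 81055/259 (H = 313 - (-12)/(-259) = 313 - (-12)*(-1)/259 = 313 - 1*12/259 = 313 - 12/259 = 81055/259 ≈ 312.95)
j(R) = 81055/259 - R
(-32612 - 32213/(-214939)) + j(B) = (-32612 - 32213/(-214939)) + (81055/259 - 1*(-360)) = (-32612 - 32213*(-1)/214939) + (81055/259 + 360) = (-32612 - 1*(-32213/214939)) + 174295/259 = (-32612 + 32213/214939) + 174295/259 = -7009558455/214939 + 174295/259 = -1778012846840/55669201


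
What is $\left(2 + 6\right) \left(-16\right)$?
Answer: $-128$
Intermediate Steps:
$\left(2 + 6\right) \left(-16\right) = 8 \left(-16\right) = -128$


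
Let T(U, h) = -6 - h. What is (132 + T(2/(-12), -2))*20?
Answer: 2560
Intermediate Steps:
(132 + T(2/(-12), -2))*20 = (132 + (-6 - 1*(-2)))*20 = (132 + (-6 + 2))*20 = (132 - 4)*20 = 128*20 = 2560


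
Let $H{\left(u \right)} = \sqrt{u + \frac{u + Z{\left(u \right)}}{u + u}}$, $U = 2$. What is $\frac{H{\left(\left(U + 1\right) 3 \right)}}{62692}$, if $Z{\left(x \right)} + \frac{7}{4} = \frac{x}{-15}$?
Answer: $\frac{\sqrt{33730}}{3761520} \approx 4.8825 \cdot 10^{-5}$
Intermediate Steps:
$Z{\left(x \right)} = - \frac{7}{4} - \frac{x}{15}$ ($Z{\left(x \right)} = - \frac{7}{4} + \frac{x}{-15} = - \frac{7}{4} + x \left(- \frac{1}{15}\right) = - \frac{7}{4} - \frac{x}{15}$)
$H{\left(u \right)} = \sqrt{u + \frac{- \frac{7}{4} + \frac{14 u}{15}}{2 u}}$ ($H{\left(u \right)} = \sqrt{u + \frac{u - \left(\frac{7}{4} + \frac{u}{15}\right)}{u + u}} = \sqrt{u + \frac{- \frac{7}{4} + \frac{14 u}{15}}{2 u}}$)
$\frac{H{\left(\left(U + 1\right) 3 \right)}}{62692} = \frac{\frac{1}{60} \sqrt{1680 - \frac{3150}{\left(2 + 1\right) 3} + 3600 \left(2 + 1\right) 3}}{62692} = \frac{\sqrt{1680 - \frac{3150}{3 \cdot 3} + 3600 \cdot 3 \cdot 3}}{60} \cdot \frac{1}{62692} = \frac{\sqrt{1680 - \frac{3150}{9} + 3600 \cdot 9}}{60} \cdot \frac{1}{62692} = \frac{\sqrt{1680 - 350 + 32400}}{60} \cdot \frac{1}{62692} = \frac{\sqrt{33730}}{60} \cdot \frac{1}{62692} = \frac{\sqrt{33730}}{3761520}$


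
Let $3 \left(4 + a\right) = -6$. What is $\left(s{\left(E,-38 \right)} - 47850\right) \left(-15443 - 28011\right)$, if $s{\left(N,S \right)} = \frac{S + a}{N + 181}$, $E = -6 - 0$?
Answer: $\frac{363874844476}{175} \approx 2.0793 \cdot 10^{9}$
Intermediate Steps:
$a = -6$ ($a = -4 + \frac{1}{3} \left(-6\right) = -4 - 2 = -6$)
$E = -6$ ($E = -6 + 0 = -6$)
$s{\left(N,S \right)} = \frac{-6 + S}{181 + N}$ ($s{\left(N,S \right)} = \frac{S - 6}{N + 181} = \frac{-6 + S}{181 + N}$)
$\left(s{\left(E,-38 \right)} - 47850\right) \left(-15443 - 28011\right) = \left(\frac{-6 - 38}{181 - 6} - 47850\right) \left(-15443 - 28011\right) = \left(\frac{1}{175} \left(-44\right) - 47850\right) \left(-43454\right) = \left(- \frac{44}{175} - 47850\right) \left(-43454\right) = \left(- \frac{8373794}{175}\right) \left(-43454\right) = \frac{363874844476}{175}$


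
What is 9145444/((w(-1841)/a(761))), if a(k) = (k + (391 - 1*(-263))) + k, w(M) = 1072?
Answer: 1243780384/67 ≈ 1.8564e+7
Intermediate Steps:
a(k) = 654 + 2*k (a(k) = (k + (391 + 263)) + k = (k + 654) + k = (654 + k) + k = 654 + 2*k)
9145444/((w(-1841)/a(761))) = 9145444/((1072/(654 + 2*761))) = 9145444/((1072/(654 + 1522))) = 9145444/((1072/2176)) = 9145444/((1072*(1/2176))) = 9145444/(67/136) = 9145444*(136/67) = 1243780384/67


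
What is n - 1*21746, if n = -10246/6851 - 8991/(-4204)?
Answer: -626301157427/28801604 ≈ -21745.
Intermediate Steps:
n = 18523157/28801604 (n = -10246*1/6851 - 8991*(-1/4204) = -10246/6851 + 8991/4204 = 18523157/28801604 ≈ 0.64313)
n - 1*21746 = 18523157/28801604 - 1*21746 = 18523157/28801604 - 21746 = -626301157427/28801604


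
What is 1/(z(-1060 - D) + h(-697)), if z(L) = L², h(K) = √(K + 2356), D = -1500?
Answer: 193600/37480958341 - √1659/37480958341 ≈ 5.1642e-6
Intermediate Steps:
h(K) = √(2356 + K)
1/(z(-1060 - D) + h(-697)) = 1/((-1060 - 1*(-1500))² + √(2356 - 697)) = 1/((-1060 + 1500)² + √1659) = 1/(440² + √1659) = 1/(193600 + √1659)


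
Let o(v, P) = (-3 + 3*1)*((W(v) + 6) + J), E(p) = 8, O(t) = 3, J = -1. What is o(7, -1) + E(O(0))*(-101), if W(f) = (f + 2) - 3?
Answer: -808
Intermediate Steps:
W(f) = -1 + f (W(f) = (2 + f) - 3 = -1 + f)
o(v, P) = 0 (o(v, P) = (-3 + 3*1)*(((-1 + v) + 6) - 1) = (-3 + 3)*((5 + v) - 1) = 0*(4 + v) = 0)
o(7, -1) + E(O(0))*(-101) = 0 + 8*(-101) = 0 - 808 = -808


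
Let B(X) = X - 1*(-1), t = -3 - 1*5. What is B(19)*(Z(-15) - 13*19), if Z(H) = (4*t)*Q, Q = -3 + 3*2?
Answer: -6860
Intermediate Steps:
Q = 3 (Q = -3 + 6 = 3)
t = -8 (t = -3 - 5 = -8)
B(X) = 1 + X (B(X) = X + 1 = 1 + X)
Z(H) = -96 (Z(H) = (4*(-8))*3 = -32*3 = -96)
B(19)*(Z(-15) - 13*19) = (1 + 19)*(-96 - 13*19) = 20*(-96 - 247) = 20*(-343) = -6860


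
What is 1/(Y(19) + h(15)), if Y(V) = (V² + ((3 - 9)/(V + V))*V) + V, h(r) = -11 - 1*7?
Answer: 1/359 ≈ 0.0027855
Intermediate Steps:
h(r) = -18 (h(r) = -11 - 7 = -18)
Y(V) = -3 + V + V² (Y(V) = (V² + (-6*1/(2*V))*V) + V = (V² + (-3/V)*V) + V = (V² - 3) + V = (-3 + V²) + V = -3 + V + V²)
1/(Y(19) + h(15)) = 1/((-3 + 19 + 19²) - 18) = 1/((-3 + 19 + 361) - 18) = 1/(377 - 18) = 1/359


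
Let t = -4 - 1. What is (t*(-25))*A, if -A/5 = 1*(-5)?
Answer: 3125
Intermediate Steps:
t = -5
A = 25 (A = -5*(-5) = 25)
(t*(-25))*A = -5*(-25)*25 = 125*25 = 3125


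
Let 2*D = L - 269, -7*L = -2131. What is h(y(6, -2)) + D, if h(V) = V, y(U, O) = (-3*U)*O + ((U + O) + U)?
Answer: 446/7 ≈ 63.714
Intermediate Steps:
L = 2131/7 (L = -1/7*(-2131) = 2131/7 ≈ 304.43)
y(U, O) = O + 2*U - 3*O*U (y(U, O) = -3*O*U + ((O + U) + U) = -3*O*U + (O + 2*U) = O + 2*U - 3*O*U)
D = 124/7 (D = (2131/7 - 269)/2 = (1/2)*(248/7) = 124/7 ≈ 17.714)
h(y(6, -2)) + D = (-2 + 2*6 - 3*(-2)*6) + 124/7 = (-2 + 12 + 36) + 124/7 = 46 + 124/7 = 446/7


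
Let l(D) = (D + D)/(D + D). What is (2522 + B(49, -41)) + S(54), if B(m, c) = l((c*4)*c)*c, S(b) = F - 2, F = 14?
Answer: 2493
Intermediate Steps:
S(b) = 12 (S(b) = 14 - 2 = 12)
l(D) = 1 (l(D) = (2*D)/((2*D)) = (2*D)*(1/(2*D)) = 1)
B(m, c) = c (B(m, c) = 1*c = c)
(2522 + B(49, -41)) + S(54) = (2522 - 41) + 12 = 2481 + 12 = 2493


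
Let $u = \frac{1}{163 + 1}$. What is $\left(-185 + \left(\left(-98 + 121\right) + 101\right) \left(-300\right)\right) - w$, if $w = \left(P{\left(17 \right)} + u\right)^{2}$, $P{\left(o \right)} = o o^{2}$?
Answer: $- \frac{650211174249}{26896} \approx -2.4175 \cdot 10^{7}$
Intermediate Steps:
$u = \frac{1}{164} \approx 0.0060976$
$P{\left(o \right)} = o^{3}$
$w = \frac{649205667289}{26896}$ ($w = \left(17^{3} + \frac{1}{164}\right)^{2} = \left(4913 + \frac{1}{164}\right)^{2} = \left(\frac{805733}{164}\right)^{2} = \frac{649205667289}{26896} \approx 2.4138 \cdot 10^{7}$)
$\left(-185 + \left(\left(-98 + 121\right) + 101\right) \left(-300\right)\right) - w = \left(-185 + \left(\left(-98 + 121\right) + 101\right) \left(-300\right)\right) - \frac{649205667289}{26896} = \left(-185 + \left(23 + 101\right) \left(-300\right)\right) - \frac{649205667289}{26896} = \left(-185 + 124 \left(-300\right)\right) - \frac{649205667289}{26896} = \left(-185 - 37200\right) - \frac{649205667289}{26896} = -37385 - \frac{649205667289}{26896} = - \frac{650211174249}{26896}$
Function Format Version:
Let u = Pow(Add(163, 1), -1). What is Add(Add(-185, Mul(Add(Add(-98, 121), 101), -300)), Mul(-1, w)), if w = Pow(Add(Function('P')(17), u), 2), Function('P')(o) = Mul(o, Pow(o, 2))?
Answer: Rational(-650211174249, 26896) ≈ -2.4175e+7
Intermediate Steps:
u = Rational(1, 164) (u = Pow(164, -1) = Rational(1, 164) ≈ 0.0060976)
Function('P')(o) = Pow(o, 3)
w = Rational(649205667289, 26896) (w = Pow(Add(Pow(17, 3), Rational(1, 164)), 2) = Pow(Add(4913, Rational(1, 164)), 2) = Pow(Rational(805733, 164), 2) = Rational(649205667289, 26896) ≈ 2.4138e+7)
Add(Add(-185, Mul(Add(Add(-98, 121), 101), -300)), Mul(-1, w)) = Add(Add(-185, Mul(Add(Add(-98, 121), 101), -300)), Mul(-1, Rational(649205667289, 26896))) = Add(Add(-185, Mul(Add(23, 101), -300)), Rational(-649205667289, 26896)) = Add(Add(-185, Mul(124, -300)), Rational(-649205667289, 26896)) = Add(Add(-185, -37200), Rational(-649205667289, 26896)) = Add(-37385, Rational(-649205667289, 26896)) = Rational(-650211174249, 26896)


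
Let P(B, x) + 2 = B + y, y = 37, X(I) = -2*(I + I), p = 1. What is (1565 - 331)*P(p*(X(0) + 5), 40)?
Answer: 49360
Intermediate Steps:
X(I) = -4*I
P(B, x) = 35 + B (P(B, x) = -2 + (B + 37) = -2 + (37 + B) = 35 + B)
(1565 - 331)*P(p*(X(0) + 5), 40) = (1565 - 331)*(35 + 1*(-4*0 + 5)) = 1234*(35 + 1*(0 + 5)) = 1234*(35 + 1*5) = 1234*(35 + 5) = 1234*40 = 49360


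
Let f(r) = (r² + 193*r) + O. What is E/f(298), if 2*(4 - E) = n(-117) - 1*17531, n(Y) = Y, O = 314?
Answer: 2207/36658 ≈ 0.060205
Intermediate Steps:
f(r) = 314 + r² + 193*r (f(r) = (r² + 193*r) + 314 = 314 + r² + 193*r)
E = 8828 (E = 4 - (-117 - 1*17531)/2 = 4 - (-117 - 17531)/2 = 4 - ½*(-17648) = 4 + 8824 = 8828)
E/f(298) = 8828/(314 + 298² + 193*298) = 8828/(314 + 88804 + 57514) = 8828/146632 = 8828*(1/146632) = 2207/36658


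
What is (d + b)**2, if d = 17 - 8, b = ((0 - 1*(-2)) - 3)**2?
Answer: 100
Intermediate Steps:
b = 1 (b = ((0 + 2) - 3)**2 = (2 - 3)**2 = (-1)**2 = 1)
d = 9
(d + b)**2 = (9 + 1)**2 = 10**2 = 100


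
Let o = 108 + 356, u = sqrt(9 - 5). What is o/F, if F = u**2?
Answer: 116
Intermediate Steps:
u = 2 (u = sqrt(4) = 2)
F = 4 (F = 2**2 = 4)
o = 464
o/F = 464/4 = 464*(1/4) = 116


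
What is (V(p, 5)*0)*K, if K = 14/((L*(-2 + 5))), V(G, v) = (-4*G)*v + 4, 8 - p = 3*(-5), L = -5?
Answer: 0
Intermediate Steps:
p = 23 (p = 8 - 3*(-5) = 8 - 1*(-15) = 8 + 15 = 23)
V(G, v) = 4 - 4*G*v (V(G, v) = -4*G*v + 4 = 4 - 4*G*v)
K = -14/15 (K = 14/((-5*(-2 + 5))) = 14/((-5*3)) = 14/(-15) = 14*(-1/15) = -14/15 ≈ -0.93333)
(V(p, 5)*0)*K = ((4 - 4*23*5)*0)*(-14/15) = ((4 - 460)*0)*(-14/15) = -456*0*(-14/15) = 0*(-14/15) = 0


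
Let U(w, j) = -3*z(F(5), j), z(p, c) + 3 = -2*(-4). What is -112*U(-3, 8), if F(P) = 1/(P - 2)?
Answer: 1680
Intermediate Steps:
F(P) = 1/(-2 + P)
z(p, c) = 5 (z(p, c) = -3 - 2*(-4) = -3 + 8 = 5)
U(w, j) = -15 (U(w, j) = -3*5 = -15)
-112*U(-3, 8) = -112*(-15) = 1680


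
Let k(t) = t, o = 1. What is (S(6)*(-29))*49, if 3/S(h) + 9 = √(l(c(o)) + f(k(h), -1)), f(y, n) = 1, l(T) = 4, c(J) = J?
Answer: 38367/76 + 4263*√5/76 ≈ 630.25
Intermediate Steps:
S(h) = 3/(-9 + √5) (S(h) = 3/(-9 + √(4 + 1)) = 3/(-9 + √5))
(S(6)*(-29))*49 = ((-27/76 - 3*√5/76)*(-29))*49 = (783/76 + 87*√5/76)*49 = 38367/76 + 4263*√5/76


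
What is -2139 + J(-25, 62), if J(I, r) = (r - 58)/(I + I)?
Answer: -53477/25 ≈ -2139.1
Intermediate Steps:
J(I, r) = (-58 + r)/(2*I) (J(I, r) = (-58 + r)/((2*I)) = (-58 + r)*(1/(2*I)) = (-58 + r)/(2*I))
-2139 + J(-25, 62) = -2139 + (½)*(-58 + 62)/(-25) = -2139 + (½)*(-1/25)*4 = -2139 - 2/25 = -53477/25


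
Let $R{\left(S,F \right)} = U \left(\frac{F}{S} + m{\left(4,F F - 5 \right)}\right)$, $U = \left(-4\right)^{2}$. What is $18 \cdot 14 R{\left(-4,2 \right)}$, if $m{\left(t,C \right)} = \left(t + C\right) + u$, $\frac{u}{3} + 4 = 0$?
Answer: $-38304$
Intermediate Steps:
$u = -12$ ($u = -12 + 3 \cdot 0 = -12 + 0 = -12$)
$U = 16$
$m{\left(t,C \right)} = -12 + C + t$ ($m{\left(t,C \right)} = \left(t + C\right) - 12 = \left(C + t\right) - 12 = -12 + C + t$)
$R{\left(S,F \right)} = -208 + 16 F^{2} + \frac{16 F}{S}$ ($R{\left(S,F \right)} = 16 \left(\frac{F}{S} + \left(-12 + \left(F F - 5\right) + 4\right)\right) = 16 \left(\frac{F}{S} + \left(-12 + \left(F^{2} - 5\right) + 4\right)\right) = 16 \left(\frac{F}{S} + \left(-12 + \left(-5 + F^{2}\right) + 4\right)\right) = 16 \left(\frac{F}{S} + \left(-13 + F^{2}\right)\right) = 16 \left(-13 + F^{2} + \frac{F}{S}\right) = -208 + 16 F^{2} + \frac{16 F}{S}$)
$18 \cdot 14 R{\left(-4,2 \right)} = 18 \cdot 14 \left(-208 + 16 \cdot 2^{2} + 16 \cdot 2 \frac{1}{-4}\right) = 252 \left(-208 + 16 \cdot 4 + 16 \cdot 2 \left(- \frac{1}{4}\right)\right) = 252 \left(-208 + 64 - 8\right) = 252 \left(-152\right) = -38304$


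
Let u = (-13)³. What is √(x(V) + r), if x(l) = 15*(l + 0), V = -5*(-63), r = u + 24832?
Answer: 12*√190 ≈ 165.41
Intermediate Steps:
u = -2197
r = 22635 (r = -2197 + 24832 = 22635)
V = 315
x(l) = 15*l
√(x(V) + r) = √(15*315 + 22635) = √(4725 + 22635) = √27360 = 12*√190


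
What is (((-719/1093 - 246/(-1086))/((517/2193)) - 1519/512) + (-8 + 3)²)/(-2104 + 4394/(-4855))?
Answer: -5136645627254875/535156721445147648 ≈ -0.0095984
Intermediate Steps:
(((-719/1093 - 246/(-1086))/((517/2193)) - 1519/512) + (-8 + 3)²)/(-2104 + 4394/(-4855)) = (((-719*1/1093 - 246*(-1/1086))/((517*(1/2193))) - 1519*1/512) + (-5)²)/(-2104 + 4394*(-1/4855)) = (((-719/1093 + 41/181)/(517/2193) - 1519/512) + 25)/(-2104 - 4394/4855) = ((-85326/197833*2193/517 - 1519/512) + 25)/(-10219314/4855) = ((-187119918/102279661 - 1519/512) + 25)*(-4855/10219314) = (-251168203075/52367186432 + 25)*(-4855/10219314) = (1058011457725/52367186432)*(-4855/10219314) = -5136645627254875/535156721445147648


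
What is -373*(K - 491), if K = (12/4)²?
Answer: 179786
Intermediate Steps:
K = 9 (K = (12*(¼))² = 3² = 9)
-373*(K - 491) = -373*(9 - 491) = -373*(-482) = 179786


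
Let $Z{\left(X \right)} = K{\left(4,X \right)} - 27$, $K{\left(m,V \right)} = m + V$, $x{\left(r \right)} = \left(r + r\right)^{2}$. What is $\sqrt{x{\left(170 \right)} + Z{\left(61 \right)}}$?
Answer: $\sqrt{115638} \approx 340.06$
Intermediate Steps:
$x{\left(r \right)} = 4 r^{2}$ ($x{\left(r \right)} = \left(2 r\right)^{2} = 4 r^{2}$)
$K{\left(m,V \right)} = V + m$
$Z{\left(X \right)} = -23 + X$ ($Z{\left(X \right)} = \left(X + 4\right) - 27 = \left(4 + X\right) - 27 = -23 + X$)
$\sqrt{x{\left(170 \right)} + Z{\left(61 \right)}} = \sqrt{4 \cdot 170^{2} + \left(-23 + 61\right)} = \sqrt{4 \cdot 28900 + 38} = \sqrt{115600 + 38} = \sqrt{115638}$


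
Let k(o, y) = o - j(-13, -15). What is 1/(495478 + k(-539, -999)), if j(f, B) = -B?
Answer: 1/494924 ≈ 2.0205e-6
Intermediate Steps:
k(o, y) = -15 + o (k(o, y) = o - (-1)*(-15) = o - 1*15 = o - 15 = -15 + o)
1/(495478 + k(-539, -999)) = 1/(495478 + (-15 - 539)) = 1/(495478 - 554) = 1/494924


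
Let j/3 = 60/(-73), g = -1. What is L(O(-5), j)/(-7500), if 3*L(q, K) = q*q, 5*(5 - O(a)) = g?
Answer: -169/140625 ≈ -0.0012018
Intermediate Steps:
j = -180/73 (j = 3*(60/(-73)) = 3*(60*(-1/73)) = 3*(-60/73) = -180/73 ≈ -2.4658)
O(a) = 26/5 (O(a) = 5 - ⅕*(-1) = 5 + ⅕ = 26/5)
L(q, K) = q²/3 (L(q, K) = (q*q)/3 = q²/3)
L(O(-5), j)/(-7500) = ((26/5)²/3)/(-7500) = ((⅓)*(676/25))*(-1/7500) = (676/75)*(-1/7500) = -169/140625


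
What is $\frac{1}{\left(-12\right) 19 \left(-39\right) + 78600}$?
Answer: $\frac{1}{87492} \approx 1.143 \cdot 10^{-5}$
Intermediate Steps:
$\frac{1}{\left(-12\right) 19 \left(-39\right) + 78600} = \frac{1}{\left(-228\right) \left(-39\right) + 78600} = \frac{1}{8892 + 78600} = \frac{1}{87492}$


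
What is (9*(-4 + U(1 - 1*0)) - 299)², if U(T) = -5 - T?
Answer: 151321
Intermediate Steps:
(9*(-4 + U(1 - 1*0)) - 299)² = (9*(-4 + (-5 - (1 - 1*0))) - 299)² = (9*(-4 + (-5 - (1 + 0))) - 299)² = (9*(-4 + (-5 - 1*1)) - 299)² = (9*(-4 + (-5 - 1)) - 299)² = (9*(-4 - 6) - 299)² = (9*(-10) - 299)² = (-90 - 299)² = (-389)² = 151321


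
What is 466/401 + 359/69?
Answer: 176113/27669 ≈ 6.3650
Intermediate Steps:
466/401 + 359/69 = 176113/27669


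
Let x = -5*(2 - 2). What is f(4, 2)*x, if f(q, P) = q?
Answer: 0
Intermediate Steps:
x = 0 (x = -5*0 = 0)
f(4, 2)*x = 4*0 = 0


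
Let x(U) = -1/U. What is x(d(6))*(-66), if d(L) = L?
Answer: 11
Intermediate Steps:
x(d(6))*(-66) = -1/6*(-66) = -1*⅙*(-66) = -⅙*(-66) = 11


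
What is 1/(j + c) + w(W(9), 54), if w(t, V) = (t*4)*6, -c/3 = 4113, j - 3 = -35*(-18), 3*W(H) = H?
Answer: 842831/11706 ≈ 72.000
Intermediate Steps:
W(H) = H/3
j = 633 (j = 3 - 35*(-18) = 3 + 630 = 633)
c = -12339 (c = -3*4113 = -12339)
w(t, V) = 24*t (w(t, V) = (4*t)*6 = 24*t)
1/(j + c) + w(W(9), 54) = 1/(633 - 12339) + 24*((⅓)*9) = 1/(-11706) + 24*3 = -1/11706 + 72 = 842831/11706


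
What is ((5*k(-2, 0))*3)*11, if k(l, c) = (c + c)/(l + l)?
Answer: 0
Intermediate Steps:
k(l, c) = c/l (k(l, c) = (2*c)/((2*l)) = (2*c)*(1/(2*l)) = c/l)
((5*k(-2, 0))*3)*11 = ((5*(0/(-2)))*3)*11 = ((5*(0*(-½)))*3)*11 = ((5*0)*3)*11 = (0*3)*11 = 0*11 = 0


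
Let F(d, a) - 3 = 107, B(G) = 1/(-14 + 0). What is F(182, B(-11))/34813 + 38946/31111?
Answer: 1359249308/1083067243 ≈ 1.2550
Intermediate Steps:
B(G) = -1/14 (B(G) = 1/(-14) = -1/14)
F(d, a) = 110 (F(d, a) = 3 + 107 = 110)
F(182, B(-11))/34813 + 38946/31111 = 110/34813 + 38946/31111 = 1359249308/1083067243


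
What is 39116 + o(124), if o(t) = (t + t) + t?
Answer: 39488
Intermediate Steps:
o(t) = 3*t (o(t) = 2*t + t = 3*t)
39116 + o(124) = 39116 + 3*124 = 39116 + 372 = 39488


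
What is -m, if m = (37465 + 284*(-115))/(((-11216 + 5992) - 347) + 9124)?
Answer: -4805/3553 ≈ -1.3524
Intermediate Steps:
m = 4805/3553 (m = (37465 - 32660)/((-5224 - 347) + 9124) = 4805/(-5571 + 9124) = 4805/3553 ≈ 1.3524)
-m = -1*4805/3553 = -4805/3553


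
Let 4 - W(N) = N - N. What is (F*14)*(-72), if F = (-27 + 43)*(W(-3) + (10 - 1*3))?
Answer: -177408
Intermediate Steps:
W(N) = 4 (W(N) = 4 - (N - N) = 4 - 1*0 = 4 + 0 = 4)
F = 176 (F = (-27 + 43)*(4 + (10 - 1*3)) = 16*(4 + (10 - 3)) = 16*(4 + 7) = 16*11 = 176)
(F*14)*(-72) = (176*14)*(-72) = 2464*(-72) = -177408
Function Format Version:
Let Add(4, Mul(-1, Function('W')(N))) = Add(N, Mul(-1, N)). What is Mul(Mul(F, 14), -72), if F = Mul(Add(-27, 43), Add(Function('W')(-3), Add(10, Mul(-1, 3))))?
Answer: -177408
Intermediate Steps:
Function('W')(N) = 4 (Function('W')(N) = Add(4, Mul(-1, Add(N, Mul(-1, N)))) = Add(4, Mul(-1, 0)) = Add(4, 0) = 4)
F = 176 (F = Mul(Add(-27, 43), Add(4, Add(10, Mul(-1, 3)))) = Mul(16, Add(4, Add(10, -3))) = Mul(16, Add(4, 7)) = Mul(16, 11) = 176)
Mul(Mul(F, 14), -72) = Mul(Mul(176, 14), -72) = Mul(2464, -72) = -177408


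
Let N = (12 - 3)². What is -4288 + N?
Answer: -4207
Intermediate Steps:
N = 81 (N = 9² = 81)
-4288 + N = -4288 + 81 = -4207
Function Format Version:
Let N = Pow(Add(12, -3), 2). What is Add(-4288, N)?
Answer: -4207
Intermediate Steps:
N = 81 (N = Pow(9, 2) = 81)
Add(-4288, N) = Add(-4288, 81) = -4207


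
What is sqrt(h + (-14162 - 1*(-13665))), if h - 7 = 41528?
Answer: 17*sqrt(142) ≈ 202.58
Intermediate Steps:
h = 41535 (h = 7 + 41528 = 41535)
sqrt(h + (-14162 - 1*(-13665))) = sqrt(41535 + (-14162 - 1*(-13665))) = sqrt(41535 + (-14162 + 13665)) = sqrt(41535 - 497) = sqrt(41038) = 17*sqrt(142)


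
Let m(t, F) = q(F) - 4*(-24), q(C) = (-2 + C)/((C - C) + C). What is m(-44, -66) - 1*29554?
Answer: -972080/33 ≈ -29457.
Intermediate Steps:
q(C) = (-2 + C)/C (q(C) = (-2 + C)/(0 + C) = (-2 + C)/C)
m(t, F) = 96 + (-2 + F)/F (m(t, F) = (-2 + F)/F - 4*(-24) = (-2 + F)/F - 1*(-96) = (-2 + F)/F + 96 = 96 + (-2 + F)/F)
m(-44, -66) - 1*29554 = (97 - 2/(-66)) - 1*29554 = (97 - 2*(-1/66)) - 29554 = (97 + 1/33) - 29554 = 3202/33 - 29554 = -972080/33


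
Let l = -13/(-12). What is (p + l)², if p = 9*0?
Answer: 169/144 ≈ 1.1736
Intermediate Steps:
l = 13/12 (l = -13*(-1/12) = 13/12 ≈ 1.0833)
p = 0
(p + l)² = (0 + 13/12)² = (13/12)² = 169/144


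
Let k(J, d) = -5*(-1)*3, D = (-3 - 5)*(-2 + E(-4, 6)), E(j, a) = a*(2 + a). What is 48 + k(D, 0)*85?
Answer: 1323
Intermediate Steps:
D = -368 (D = (-3 - 5)*(-2 + 6*(2 + 6)) = -8*(-2 + 6*8) = -8*(-2 + 48) = -8*46 = -368)
k(J, d) = 15 (k(J, d) = 5*3 = 15)
48 + k(D, 0)*85 = 48 + 15*85 = 48 + 1275 = 1323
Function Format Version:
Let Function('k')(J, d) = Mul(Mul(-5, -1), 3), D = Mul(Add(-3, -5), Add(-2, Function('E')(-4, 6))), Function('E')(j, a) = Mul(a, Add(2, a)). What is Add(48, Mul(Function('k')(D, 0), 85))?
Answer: 1323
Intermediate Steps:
D = -368 (D = Mul(Add(-3, -5), Add(-2, Mul(6, Add(2, 6)))) = Mul(-8, Add(-2, Mul(6, 8))) = Mul(-8, Add(-2, 48)) = Mul(-8, 46) = -368)
Function('k')(J, d) = 15 (Function('k')(J, d) = Mul(5, 3) = 15)
Add(48, Mul(Function('k')(D, 0), 85)) = Add(48, Mul(15, 85)) = Add(48, 1275) = 1323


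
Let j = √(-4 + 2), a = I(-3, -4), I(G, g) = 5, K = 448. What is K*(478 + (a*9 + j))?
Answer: 234304 + 448*I*√2 ≈ 2.343e+5 + 633.57*I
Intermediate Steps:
a = 5
j = I*√2 (j = √(-2) = I*√2 ≈ 1.4142*I)
K*(478 + (a*9 + j)) = 448*(478 + (5*9 + I*√2)) = 448*(478 + (45 + I*√2)) = 448*(523 + I*√2) = 234304 + 448*I*√2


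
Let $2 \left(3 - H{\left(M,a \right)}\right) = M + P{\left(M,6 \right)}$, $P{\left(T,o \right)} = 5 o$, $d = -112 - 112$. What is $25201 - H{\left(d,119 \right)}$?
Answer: $25101$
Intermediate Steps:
$d = -224$
$H{\left(M,a \right)} = -12 - \frac{M}{2}$ ($H{\left(M,a \right)} = 3 - \frac{M + 5 \cdot 6}{2} = 3 - \frac{M + 30}{2} = 3 - \frac{30 + M}{2} = 3 - \left(15 + \frac{M}{2}\right) = -12 - \frac{M}{2}$)
$25201 - H{\left(d,119 \right)} = 25201 - \left(-12 - -112\right) = 25201 - \left(-12 + 112\right) = 25201 - 100 = 25101$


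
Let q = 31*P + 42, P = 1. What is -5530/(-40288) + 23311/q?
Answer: 469778629/1470512 ≈ 319.47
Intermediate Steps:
q = 73 (q = 31*1 + 42 = 31 + 42 = 73)
-5530/(-40288) + 23311/q = -5530/(-40288) + 23311/73 = -5530*(-1/40288) + 23311*(1/73) = 2765/20144 + 23311/73 = 469778629/1470512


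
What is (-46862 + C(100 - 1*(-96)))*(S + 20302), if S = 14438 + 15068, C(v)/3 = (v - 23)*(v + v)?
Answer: 7799235488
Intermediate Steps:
C(v) = 6*v*(-23 + v) (C(v) = 3*((v - 23)*(v + v)) = 3*((-23 + v)*(2*v)) = 3*(2*v*(-23 + v)) = 6*v*(-23 + v))
S = 29506
(-46862 + C(100 - 1*(-96)))*(S + 20302) = (-46862 + 6*(100 - 1*(-96))*(-23 + (100 - 1*(-96))))*(29506 + 20302) = (-46862 + 6*(100 + 96)*(-23 + (100 + 96)))*49808 = (-46862 + 6*196*(-23 + 196))*49808 = (-46862 + 6*196*173)*49808 = (-46862 + 203448)*49808 = 156586*49808 = 7799235488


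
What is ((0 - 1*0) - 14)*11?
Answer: -154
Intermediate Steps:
((0 - 1*0) - 14)*11 = ((0 + 0) - 14)*11 = (0 - 14)*11 = -14*11 = -154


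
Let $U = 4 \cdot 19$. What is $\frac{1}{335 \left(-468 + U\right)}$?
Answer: $- \frac{1}{131320} \approx -7.615 \cdot 10^{-6}$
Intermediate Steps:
$U = 76$
$\frac{1}{335 \left(-468 + U\right)} = \frac{1}{335 \left(-468 + 76\right)} = \frac{1}{335 \left(-392\right)} = \frac{1}{-131320} = - \frac{1}{131320}$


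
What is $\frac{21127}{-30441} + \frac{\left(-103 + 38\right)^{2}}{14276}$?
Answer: $- \frac{172995827}{434575716} \approx -0.39808$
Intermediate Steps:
$\frac{21127}{-30441} + \frac{\left(-103 + 38\right)^{2}}{14276} = 21127 \left(- \frac{1}{30441}\right) + \left(-65\right)^{2} \cdot \frac{1}{14276} = - \frac{21127}{30441} + 4225 \cdot \frac{1}{14276} = - \frac{21127}{30441} + \frac{4225}{14276} = - \frac{172995827}{434575716}$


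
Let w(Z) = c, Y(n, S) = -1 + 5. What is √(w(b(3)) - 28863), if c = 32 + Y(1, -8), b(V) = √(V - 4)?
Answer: 3*I*√3203 ≈ 169.79*I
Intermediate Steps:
Y(n, S) = 4
b(V) = √(-4 + V)
c = 36 (c = 32 + 4 = 36)
w(Z) = 36
√(w(b(3)) - 28863) = √(36 - 28863) = √(-28827) = 3*I*√3203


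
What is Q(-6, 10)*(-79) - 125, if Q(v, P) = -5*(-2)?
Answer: -915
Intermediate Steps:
Q(v, P) = 10
Q(-6, 10)*(-79) - 125 = 10*(-79) - 125 = -790 - 125 = -915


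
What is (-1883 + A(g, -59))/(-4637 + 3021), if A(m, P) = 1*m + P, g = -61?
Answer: 2003/1616 ≈ 1.2395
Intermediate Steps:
A(m, P) = P + m (A(m, P) = m + P = P + m)
(-1883 + A(g, -59))/(-4637 + 3021) = (-1883 + (-59 - 61))/(-4637 + 3021) = (-1883 - 120)/(-1616) = -2003*(-1/1616) = 2003/1616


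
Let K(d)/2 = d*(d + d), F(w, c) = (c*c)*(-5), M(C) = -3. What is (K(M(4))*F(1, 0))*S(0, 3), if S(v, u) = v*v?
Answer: 0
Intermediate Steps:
S(v, u) = v**2
F(w, c) = -5*c**2 (F(w, c) = c**2*(-5) = -5*c**2)
K(d) = 4*d**2 (K(d) = 2*(d*(d + d)) = 2*(d*(2*d)) = 2*(2*d**2) = 4*d**2)
(K(M(4))*F(1, 0))*S(0, 3) = ((4*(-3)**2)*(-5*0**2))*0**2 = ((4*9)*(-5*0))*0 = (36*0)*0 = 0*0 = 0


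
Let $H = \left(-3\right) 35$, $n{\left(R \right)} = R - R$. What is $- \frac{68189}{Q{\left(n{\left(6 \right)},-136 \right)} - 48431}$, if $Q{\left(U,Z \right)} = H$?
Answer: $\frac{68189}{48536} \approx 1.4049$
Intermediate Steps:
$n{\left(R \right)} = 0$
$H = -105$
$Q{\left(U,Z \right)} = -105$
$- \frac{68189}{Q{\left(n{\left(6 \right)},-136 \right)} - 48431} = - \frac{68189}{-105 - 48431} = - \frac{68189}{-48536} = \left(-68189\right) \left(- \frac{1}{48536}\right) = \frac{68189}{48536}$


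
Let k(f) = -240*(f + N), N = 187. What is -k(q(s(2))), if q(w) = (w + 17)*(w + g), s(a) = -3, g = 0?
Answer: 34800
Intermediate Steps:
q(w) = w*(17 + w) (q(w) = (w + 17)*(w + 0) = (17 + w)*w = w*(17 + w))
k(f) = -44880 - 240*f (k(f) = -240*(f + 187) = -240*(187 + f) = -44880 - 240*f)
-k(q(s(2))) = -(-44880 - (-720)*(17 - 3)) = -(-44880 - (-720)*14) = -(-44880 - 240*(-42)) = -(-44880 + 10080) = -1*(-34800) = 34800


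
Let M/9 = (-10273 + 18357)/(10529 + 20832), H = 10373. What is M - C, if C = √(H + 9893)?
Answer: 72756/31361 - √20266 ≈ -140.04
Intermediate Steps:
C = √20266 (C = √(10373 + 9893) = √20266 ≈ 142.36)
M = 72756/31361 (M = 9*((-10273 + 18357)/(10529 + 20832)) = 9*(8084/31361) = 72756/31361 ≈ 2.3200)
M - C = 72756/31361 - √20266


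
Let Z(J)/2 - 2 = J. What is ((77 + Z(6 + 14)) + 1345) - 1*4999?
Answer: -3533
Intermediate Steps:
Z(J) = 4 + 2*J
((77 + Z(6 + 14)) + 1345) - 1*4999 = ((77 + (4 + 2*(6 + 14))) + 1345) - 1*4999 = ((77 + (4 + 2*20)) + 1345) - 4999 = ((77 + (4 + 40)) + 1345) - 4999 = ((77 + 44) + 1345) - 4999 = (121 + 1345) - 4999 = 1466 - 4999 = -3533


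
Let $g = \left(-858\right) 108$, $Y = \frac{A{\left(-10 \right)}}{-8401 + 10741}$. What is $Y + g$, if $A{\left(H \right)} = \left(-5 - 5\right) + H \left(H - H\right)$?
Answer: $- \frac{21683377}{234} \approx -92664.0$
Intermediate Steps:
$A{\left(H \right)} = -10$ ($A{\left(H \right)} = -10 + H 0 = -10 + 0 = -10$)
$Y = - \frac{1}{234}$ ($Y = - \frac{10}{-8401 + 10741} = - \frac{10}{2340} = \left(-10\right) \frac{1}{2340} = - \frac{1}{234} \approx -0.0042735$)
$g = -92664$
$Y + g = - \frac{1}{234} - 92664 = - \frac{21683377}{234}$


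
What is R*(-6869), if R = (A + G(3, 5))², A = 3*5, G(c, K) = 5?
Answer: -2747600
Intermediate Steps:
A = 15
R = 400 (R = (15 + 5)² = 20² = 400)
R*(-6869) = 400*(-6869) = -2747600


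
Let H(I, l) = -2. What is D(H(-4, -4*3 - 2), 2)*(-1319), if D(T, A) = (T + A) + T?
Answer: 2638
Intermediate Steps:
D(T, A) = A + 2*T (D(T, A) = (A + T) + T = A + 2*T)
D(H(-4, -4*3 - 2), 2)*(-1319) = (2 + 2*(-2))*(-1319) = (2 - 4)*(-1319) = -2*(-1319) = 2638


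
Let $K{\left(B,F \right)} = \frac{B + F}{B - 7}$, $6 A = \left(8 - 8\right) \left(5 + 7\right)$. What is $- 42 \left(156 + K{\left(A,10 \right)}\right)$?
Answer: $-6492$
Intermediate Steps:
$A = 0$ ($A = \frac{\left(8 - 8\right) \left(5 + 7\right)}{6} = \frac{0 \cdot 12}{6} = \frac{1}{6} \cdot 0 = 0$)
$K{\left(B,F \right)} = \frac{B + F}{-7 + B}$
$- 42 \left(156 + K{\left(A,10 \right)}\right) = - 42 \left(156 + \frac{0 + 10}{-7 + 0}\right) = - 42 \left(156 + \frac{1}{-7} \cdot 10\right) = - 42 \left(156 - \frac{10}{7}\right) = \left(-42\right) \frac{1082}{7} = -6492$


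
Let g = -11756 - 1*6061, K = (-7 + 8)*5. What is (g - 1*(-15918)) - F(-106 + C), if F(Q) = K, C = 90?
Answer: -1904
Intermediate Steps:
K = 5 (K = 1*5 = 5)
F(Q) = 5
g = -17817 (g = -11756 - 6061 = -17817)
(g - 1*(-15918)) - F(-106 + C) = (-17817 - 1*(-15918)) - 1*5 = (-17817 + 15918) - 5 = -1899 - 5 = -1904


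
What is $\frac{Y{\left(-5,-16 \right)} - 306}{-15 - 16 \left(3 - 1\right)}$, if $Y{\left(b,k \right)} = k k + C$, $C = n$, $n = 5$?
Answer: $\frac{45}{47} \approx 0.95745$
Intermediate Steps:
$C = 5$
$Y{\left(b,k \right)} = 5 + k^{2}$ ($Y{\left(b,k \right)} = k k + 5 = k^{2} + 5 = 5 + k^{2}$)
$\frac{Y{\left(-5,-16 \right)} - 306}{-15 - 16 \left(3 - 1\right)} = \frac{\left(5 + \left(-16\right)^{2}\right) - 306}{-15 - 16 \left(3 - 1\right)} = \frac{\left(5 + 256\right) - 306}{-15 - 32} = \frac{261 - 306}{-15 - 32} = - \frac{45}{-47} = \left(-45\right) \left(- \frac{1}{47}\right) = \frac{45}{47}$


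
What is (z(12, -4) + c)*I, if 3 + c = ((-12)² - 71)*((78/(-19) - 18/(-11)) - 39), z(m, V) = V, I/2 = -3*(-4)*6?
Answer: -91318176/209 ≈ -4.3693e+5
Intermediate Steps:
I = 144 (I = 2*(-3*(-4)*6) = 2*(12*6) = 2*72 = 144)
c = -633318/209 (c = -3 + ((-12)² - 71)*((78/(-19) - 18/(-11)) - 39) = -3 + (144 - 71)*((78*(-1/19) - 18*(-1/11)) - 39) = -3 + 73*((-78/19 + 18/11) - 39) = -3 + 73*(-516/209 - 39) = -3 + 73*(-8667/209) = -3 - 632691/209 = -633318/209 ≈ -3030.2)
(z(12, -4) + c)*I = (-4 - 633318/209)*144 = -634154/209*144 = -91318176/209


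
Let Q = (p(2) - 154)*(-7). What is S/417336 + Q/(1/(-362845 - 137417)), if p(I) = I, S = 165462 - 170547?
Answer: -74046363975711/139112 ≈ -5.3228e+8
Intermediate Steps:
S = -5085
Q = 1064 (Q = (2 - 154)*(-7) = -152*(-7) = 1064)
S/417336 + Q/(1/(-362845 - 137417)) = -5085/417336 + 1064/(1/(-362845 - 137417)) = -5085*1/417336 + 1064/(1/(-500262)) = -1695/139112 + 1064/(-1/500262) = -1695/139112 + 1064*(-500262) = -1695/139112 - 532278768 = -74046363975711/139112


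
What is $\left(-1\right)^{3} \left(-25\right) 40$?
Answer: $1000$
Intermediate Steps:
$\left(-1\right)^{3} \left(-25\right) 40 = \left(-1\right) \left(-25\right) 40 = 25 \cdot 40 = 1000$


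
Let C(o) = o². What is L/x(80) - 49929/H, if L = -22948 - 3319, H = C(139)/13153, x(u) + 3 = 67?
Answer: -42537337475/1236544 ≈ -34400.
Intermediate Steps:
x(u) = 64 (x(u) = -3 + 67 = 64)
H = 19321/13153 (H = 139²/13153 = 19321*(1/13153) = 19321/13153 ≈ 1.4689)
L = -26267
L/x(80) - 49929/H = -26267/64 - 49929/19321/13153 = -26267*1/64 - 49929*13153/19321 = -26267/64 - 656716137/19321 = -42537337475/1236544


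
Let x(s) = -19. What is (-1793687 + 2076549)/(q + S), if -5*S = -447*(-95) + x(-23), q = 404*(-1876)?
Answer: -707155/1915983 ≈ -0.36908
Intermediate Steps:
q = -757904
S = -42446/5 (S = -(-447*(-95) - 19)/5 = -(42465 - 19)/5 = -⅕*42446 = -42446/5 ≈ -8489.2)
(-1793687 + 2076549)/(q + S) = (-1793687 + 2076549)/(-757904 - 42446/5) = 282862/(-3831966/5) = 282862*(-5/3831966) = -707155/1915983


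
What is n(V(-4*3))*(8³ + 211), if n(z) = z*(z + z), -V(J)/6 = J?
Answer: 7496064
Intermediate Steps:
V(J) = -6*J
n(z) = 2*z² (n(z) = z*(2*z) = 2*z²)
n(V(-4*3))*(8³ + 211) = (2*(-(-24)*3)²)*(8³ + 211) = (2*(-6*(-12))²)*(512 + 211) = (2*72²)*723 = (2*5184)*723 = 10368*723 = 7496064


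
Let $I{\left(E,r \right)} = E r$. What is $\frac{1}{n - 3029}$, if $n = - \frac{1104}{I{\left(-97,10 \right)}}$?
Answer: $- \frac{485}{1468513} \approx -0.00033027$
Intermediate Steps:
$n = \frac{552}{485}$ ($n = - \frac{1104}{\left(-97\right) 10} = - \frac{1104}{-970} = \left(-1104\right) \left(- \frac{1}{970}\right) = \frac{552}{485} \approx 1.1381$)
$\frac{1}{n - 3029} = \frac{1}{\frac{552}{485} - 3029} = \frac{1}{- \frac{1468513}{485}} = - \frac{485}{1468513}$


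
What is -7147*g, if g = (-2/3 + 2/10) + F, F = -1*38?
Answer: 4123819/15 ≈ 2.7492e+5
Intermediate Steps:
F = -38
g = -577/15 (g = (-2/3 + 2/10) - 38 = (-2*1/3 + 2*(1/10)) - 38 = (-2/3 + 1/5) - 38 = -7/15 - 38 = -577/15 ≈ -38.467)
-7147*g = -7147*(-577/15) = 4123819/15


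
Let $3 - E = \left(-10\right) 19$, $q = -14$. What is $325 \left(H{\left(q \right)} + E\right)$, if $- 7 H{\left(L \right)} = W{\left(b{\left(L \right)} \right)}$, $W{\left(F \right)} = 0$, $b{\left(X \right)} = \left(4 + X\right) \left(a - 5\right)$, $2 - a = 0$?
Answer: $62725$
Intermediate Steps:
$a = 2$ ($a = 2 - 0 = 2 + 0 = 2$)
$b{\left(X \right)} = -12 - 3 X$ ($b{\left(X \right)} = \left(4 + X\right) \left(2 - 5\right) = \left(4 + X\right) \left(-3\right) = -12 - 3 X$)
$E = 193$ ($E = 3 - \left(-10\right) 19 = 3 - -190 = 3 + 190 = 193$)
$H{\left(L \right)} = 0$ ($H{\left(L \right)} = \left(- \frac{1}{7}\right) 0 = 0$)
$325 \left(H{\left(q \right)} + E\right) = 325 \left(0 + 193\right) = 325 \cdot 193 = 62725$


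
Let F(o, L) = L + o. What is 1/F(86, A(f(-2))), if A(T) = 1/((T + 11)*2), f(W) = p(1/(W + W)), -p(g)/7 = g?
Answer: 51/4388 ≈ 0.011623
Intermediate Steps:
p(g) = -7*g
f(W) = -7/(2*W) (f(W) = -7/(W + W) = -7*1/(2*W) = -7/(2*W))
A(T) = 1/(2*(11 + T)) (A(T) = (½)/(11 + T) = 1/(2*(11 + T)))
1/F(86, A(f(-2))) = 1/(1/(2*(11 - 7/2/(-2))) + 86) = 1/(1/(2*(11 - 7/2*(-½))) + 86) = 1/(1/(2*(11 + 7/4)) + 86) = 1/(1/(2*(51/4)) + 86) = 1/((½)*(4/51) + 86) = 1/(2/51 + 86) = 1/(4388/51) = 51/4388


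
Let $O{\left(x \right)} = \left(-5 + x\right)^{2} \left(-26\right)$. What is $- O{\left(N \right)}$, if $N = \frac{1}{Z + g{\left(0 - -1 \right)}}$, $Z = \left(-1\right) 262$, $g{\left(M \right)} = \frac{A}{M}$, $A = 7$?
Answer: $\frac{42332576}{65025} \approx 651.02$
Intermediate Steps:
$g{\left(M \right)} = \frac{7}{M}$
$Z = -262$
$N = - \frac{1}{255}$ ($N = \frac{1}{-262 + \frac{7}{0 - -1}} = \frac{1}{-262 + \frac{7}{0 + 1}} = \frac{1}{-262 + \frac{7}{1}} = \frac{1}{-262 + 7 \cdot 1} = \frac{1}{-262 + 7} = \frac{1}{-255} = - \frac{1}{255} \approx -0.0039216$)
$O{\left(x \right)} = - 26 \left(-5 + x\right)^{2}$
$- O{\left(N \right)} = - \left(-26\right) \left(-5 - \frac{1}{255}\right)^{2} = - \left(-26\right) \left(- \frac{1276}{255}\right)^{2} = - \frac{\left(-26\right) 1628176}{65025} = \left(-1\right) \left(- \frac{42332576}{65025}\right) = \frac{42332576}{65025}$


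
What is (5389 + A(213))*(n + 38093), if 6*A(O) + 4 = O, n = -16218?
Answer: 711878125/6 ≈ 1.1865e+8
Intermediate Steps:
A(O) = -⅔ + O/6
(5389 + A(213))*(n + 38093) = (5389 + (-⅔ + (⅙)*213))*(-16218 + 38093) = (5389 + (-⅔ + 71/2))*21875 = (5389 + 209/6)*21875 = (32543/6)*21875 = 711878125/6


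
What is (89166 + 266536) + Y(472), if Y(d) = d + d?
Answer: 356646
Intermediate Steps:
Y(d) = 2*d
(89166 + 266536) + Y(472) = (89166 + 266536) + 2*472 = 355702 + 944 = 356646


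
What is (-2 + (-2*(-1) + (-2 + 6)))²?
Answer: 16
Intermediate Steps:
(-2 + (-2*(-1) + (-2 + 6)))² = (-2 + (2 + 4))² = (-2 + 6)² = 4² = 16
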